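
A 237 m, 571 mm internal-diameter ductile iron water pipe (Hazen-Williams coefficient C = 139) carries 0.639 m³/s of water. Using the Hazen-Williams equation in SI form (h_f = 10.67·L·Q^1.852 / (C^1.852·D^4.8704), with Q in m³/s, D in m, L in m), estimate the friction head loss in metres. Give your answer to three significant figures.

h_f = 10.67·237·0.639^1.852 / (139^1.852·0.571^4.8704) = 1.816 m

h_f ≈ 1.82 m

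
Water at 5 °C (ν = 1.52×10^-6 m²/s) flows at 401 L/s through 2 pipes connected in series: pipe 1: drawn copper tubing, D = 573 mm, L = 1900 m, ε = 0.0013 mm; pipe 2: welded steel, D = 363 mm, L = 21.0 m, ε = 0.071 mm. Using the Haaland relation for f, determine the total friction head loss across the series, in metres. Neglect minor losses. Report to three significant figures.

H ≈ 5.85 m

Pipe 1: V = 1.555 m/s, Re = 5.86×10^5, ε/D = 2.27×10^-6, f = 0.01273, h_1 = f(L/D)V²/2g = 5.201 m
Pipe 2: V = 3.875 m/s, Re = 9.25×10^5, ε/D = 1.96×10^-4, f = 0.01461, h_2 = f(L/D)V²/2g = 0.6468 m
Series → Q common, losses add: H = Σh = 5.848 m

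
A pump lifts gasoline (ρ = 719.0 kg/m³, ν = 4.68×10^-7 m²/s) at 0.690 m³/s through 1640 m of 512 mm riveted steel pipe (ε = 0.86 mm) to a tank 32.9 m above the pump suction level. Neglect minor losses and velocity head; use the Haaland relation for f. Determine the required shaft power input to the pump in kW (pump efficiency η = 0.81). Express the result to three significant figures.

P_shaft ≈ 445 kW

V = 4Q/(πD²) = 3.351 m/s; Re = 3.67×10^6; ε/D = 0.00168; f = 0.02247
h_f = f(L/D)V²/2g = 41.19 m
Total head H = z + h_f = 32.9 + 41.19 = 74.09 m
P_hyd = ρgQH = 719.0·9.81·0.690·74.09 = 360.6 kW
P_shaft = P_hyd/η = 360.6/0.81 = 445.2 kW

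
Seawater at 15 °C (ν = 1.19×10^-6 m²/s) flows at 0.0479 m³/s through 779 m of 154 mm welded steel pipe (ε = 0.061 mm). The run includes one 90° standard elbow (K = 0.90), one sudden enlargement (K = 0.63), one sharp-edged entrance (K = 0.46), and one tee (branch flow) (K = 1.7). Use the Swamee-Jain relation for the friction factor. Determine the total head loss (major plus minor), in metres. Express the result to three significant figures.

H_L ≈ 31.2 m

V = 4Q/(πD²) = 2.572 m/s; V²/2g = 0.3371 m
Re = 3.33×10^5, ε/D = 3.96×10^-4 → f = 0.01756 (Swamee-Jain)
Major: h_f = f(L/D)·V²/2g = 0.01756·5058·0.3371 = 29.94 m
Minor: ΣK = 3.69; h_m = ΣK·V²/2g = 1.244 m
Total H_L = 29.94 + 1.244 = 31.18 m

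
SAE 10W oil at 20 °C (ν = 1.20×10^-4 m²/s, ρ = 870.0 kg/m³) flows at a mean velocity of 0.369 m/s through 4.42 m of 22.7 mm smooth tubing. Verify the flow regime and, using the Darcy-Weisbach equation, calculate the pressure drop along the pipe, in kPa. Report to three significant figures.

Re = VD/ν = 0.369·0.02270/1.20×10^-4 = 69.8 → laminar (Re < 2300)
f = 64/Re = 0.9169
h_f = f(L/D)V²/(2g) = 0.9169·(4.42/0.02270)·0.369²/(2·9.81) = 1.239 m
Δp = ρg·h_f = 870.0·9.81·1.239 = 10.57 kPa

Δp ≈ 10.6 kPa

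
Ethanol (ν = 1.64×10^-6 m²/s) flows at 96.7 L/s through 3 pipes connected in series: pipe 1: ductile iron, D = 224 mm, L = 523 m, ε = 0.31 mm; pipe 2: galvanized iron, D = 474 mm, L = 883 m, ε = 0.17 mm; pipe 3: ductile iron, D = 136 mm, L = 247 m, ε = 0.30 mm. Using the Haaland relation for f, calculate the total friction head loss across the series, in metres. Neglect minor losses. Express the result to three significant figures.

Pipe 1: V = 2.454 m/s, Re = 3.35×10^5, ε/D = 0.00138, f = 0.02194, h_1 = f(L/D)V²/2g = 15.72 m
Pipe 2: V = 0.5480 m/s, Re = 1.58×10^5, ε/D = 3.59×10^-4, f = 0.01832, h_2 = f(L/D)V²/2g = 0.5224 m
Pipe 3: V = 6.657 m/s, Re = 5.52×10^5, ε/D = 0.00221, f = 0.02436, h_3 = f(L/D)V²/2g = 99.94 m
Series → Q common, losses add: H = Σh = 116.2 m

H ≈ 116 m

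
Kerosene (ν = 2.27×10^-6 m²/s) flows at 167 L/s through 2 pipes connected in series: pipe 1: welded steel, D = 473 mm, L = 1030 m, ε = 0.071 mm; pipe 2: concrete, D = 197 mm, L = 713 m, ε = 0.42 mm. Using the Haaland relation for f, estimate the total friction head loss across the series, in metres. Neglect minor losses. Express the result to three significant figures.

H ≈ 136 m

Pipe 1: V = 0.9504 m/s, Re = 1.98×10^5, ε/D = 1.50×10^-4, f = 0.01656, h_1 = f(L/D)V²/2g = 1.660 m
Pipe 2: V = 5.479 m/s, Re = 4.75×10^5, ε/D = 0.00213, f = 0.02420, h_2 = f(L/D)V²/2g = 134.0 m
Series → Q common, losses add: H = Σh = 135.6 m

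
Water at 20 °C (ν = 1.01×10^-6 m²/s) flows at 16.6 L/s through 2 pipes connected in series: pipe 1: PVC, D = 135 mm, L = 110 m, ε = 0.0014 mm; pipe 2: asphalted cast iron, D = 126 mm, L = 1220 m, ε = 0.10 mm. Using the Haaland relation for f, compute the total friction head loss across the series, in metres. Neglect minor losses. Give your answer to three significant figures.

Pipe 1: V = 1.160 m/s, Re = 1.55×10^5, ε/D = 1.04×10^-5, f = 0.01635, h_1 = f(L/D)V²/2g = 0.9132 m
Pipe 2: V = 1.331 m/s, Re = 1.66×10^5, ε/D = 7.94×10^-4, f = 0.02030, h_2 = f(L/D)V²/2g = 17.76 m
Series → Q common, losses add: H = Σh = 18.67 m

H ≈ 18.7 m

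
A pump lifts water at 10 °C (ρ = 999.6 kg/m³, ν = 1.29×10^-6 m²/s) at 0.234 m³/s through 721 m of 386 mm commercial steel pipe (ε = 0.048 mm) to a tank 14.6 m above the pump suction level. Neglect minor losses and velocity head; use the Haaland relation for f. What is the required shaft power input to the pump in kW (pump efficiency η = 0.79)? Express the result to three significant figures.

V = 4Q/(πD²) = 2.000 m/s; Re = 5.98×10^5; ε/D = 1.24×10^-4; f = 0.01427
h_f = f(L/D)V²/2g = 5.432 m
Total head H = z + h_f = 14.6 + 5.432 = 20.03 m
P_hyd = ρgQH = 999.6·9.81·0.234·20.03 = 45.97 kW
P_shaft = P_hyd/η = 45.97/0.79 = 58.19 kW

P_shaft ≈ 58.2 kW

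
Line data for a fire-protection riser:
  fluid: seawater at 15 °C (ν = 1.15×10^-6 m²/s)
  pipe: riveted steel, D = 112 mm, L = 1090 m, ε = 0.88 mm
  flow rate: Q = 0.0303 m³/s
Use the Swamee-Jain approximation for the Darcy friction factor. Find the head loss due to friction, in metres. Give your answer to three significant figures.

V = 4Q/(πD²) = 4·0.0303/(π·0.112²) = 3.076 m/s
Re = VD/ν = 3.076·0.112/1.15×10^-6 = 3.00×10^5 → turbulent
ε/D = 0.88/112 = 0.00786
Swamee-Jain: f = 0.03535
h_f = f(L/D)V²/(2g) = 0.03535·(1090/0.112)·3.076²/(2·9.81) = 165.9 m

h_f ≈ 166 m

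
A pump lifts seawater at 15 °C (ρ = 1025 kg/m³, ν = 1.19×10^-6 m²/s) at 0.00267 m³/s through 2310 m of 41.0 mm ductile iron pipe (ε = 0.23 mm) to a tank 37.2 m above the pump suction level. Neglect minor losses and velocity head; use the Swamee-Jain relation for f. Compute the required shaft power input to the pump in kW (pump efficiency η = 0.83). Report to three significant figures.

V = 4Q/(πD²) = 2.022 m/s; Re = 6.97×10^4; ε/D = 0.00561; f = 0.03299
h_f = f(L/D)V²/2g = 387.5 m
Total head H = z + h_f = 37.2 + 387.5 = 424.7 m
P_hyd = ρgQH = 1025·9.81·0.00267·424.7 = 11.40 kW
P_shaft = P_hyd/η = 11.40/0.83 = 13.74 kW

P_shaft ≈ 13.7 kW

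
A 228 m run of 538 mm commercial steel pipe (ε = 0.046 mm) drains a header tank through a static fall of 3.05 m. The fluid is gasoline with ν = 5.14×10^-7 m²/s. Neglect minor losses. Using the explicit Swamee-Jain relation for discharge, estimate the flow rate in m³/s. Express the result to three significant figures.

Q ≈ 0.774 m³/s

Swamee-Jain (Type II): Q = -0.965·√(gD⁵h_f/L)·ln[ε/(3.7D) + √(3.17ν²L/(gD³h_f))]
√(gD⁵h_f/L) = √(9.81·0.538⁵·3.05/228) = 0.07691
ε/(3.7D) = 2.31×10^-5; √(3.17ν²L/(gD³h_f)) = 6.40×10^-6
Q = -0.965·0.07691·ln(2.951×10^-5) = 0.7741 m³/s
Check: V = 3.41 m/s, Re = 3.56×10^6, f = 0.01225, h_f = 3.07 m ≈ 3.05 m ✓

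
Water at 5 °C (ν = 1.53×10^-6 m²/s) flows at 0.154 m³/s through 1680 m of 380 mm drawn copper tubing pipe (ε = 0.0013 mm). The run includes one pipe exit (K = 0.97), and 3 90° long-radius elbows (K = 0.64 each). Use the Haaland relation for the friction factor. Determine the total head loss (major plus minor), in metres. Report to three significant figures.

V = 4Q/(πD²) = 1.358 m/s; V²/2g = 0.09398 m
Re = 3.37×10^5, ε/D = 3.42×10^-6 → f = 0.01406 (Haaland)
Major: h_f = f(L/D)·V²/2g = 0.01406·4421·0.09398 = 5.843 m
Minor: ΣK = 2.89; h_m = ΣK·V²/2g = 0.2716 m
Total H_L = 5.843 + 0.2716 = 6.114 m

H_L ≈ 6.11 m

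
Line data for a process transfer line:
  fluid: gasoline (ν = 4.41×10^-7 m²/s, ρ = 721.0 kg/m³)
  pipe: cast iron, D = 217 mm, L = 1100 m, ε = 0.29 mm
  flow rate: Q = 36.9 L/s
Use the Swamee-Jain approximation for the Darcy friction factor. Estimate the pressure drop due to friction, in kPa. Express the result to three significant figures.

Δp ≈ 39.5 kPa

V = 4Q/(πD²) = 4·0.0369/(π·0.217²) = 0.9977 m/s
Re = VD/ν = 0.9977·0.217/4.41×10^-7 = 4.91×10^5 → turbulent
ε/D = 0.29/217 = 0.00134
Swamee-Jain: f = 0.02172
h_f = f(L/D)V²/(2g) = 0.02172·(1100/0.217)·0.9977²/(2·9.81) = 5.585 m
Δp = ρg·h_f = 721.0·9.81·5.585 = 39.50 kPa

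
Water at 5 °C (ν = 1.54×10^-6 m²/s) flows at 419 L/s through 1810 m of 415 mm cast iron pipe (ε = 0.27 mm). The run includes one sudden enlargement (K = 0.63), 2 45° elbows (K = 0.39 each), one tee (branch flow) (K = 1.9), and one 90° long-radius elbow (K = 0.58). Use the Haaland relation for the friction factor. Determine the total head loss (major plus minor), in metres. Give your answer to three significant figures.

H_L ≈ 40.7 m

V = 4Q/(πD²) = 3.098 m/s; V²/2g = 0.4891 m
Re = 8.35×10^5, ε/D = 6.51×10^-4 → f = 0.01820 (Haaland)
Major: h_f = f(L/D)·V²/2g = 0.01820·4361·0.4891 = 38.82 m
Minor: ΣK = 3.89; h_m = ΣK·V²/2g = 1.902 m
Total H_L = 38.82 + 1.902 = 40.72 m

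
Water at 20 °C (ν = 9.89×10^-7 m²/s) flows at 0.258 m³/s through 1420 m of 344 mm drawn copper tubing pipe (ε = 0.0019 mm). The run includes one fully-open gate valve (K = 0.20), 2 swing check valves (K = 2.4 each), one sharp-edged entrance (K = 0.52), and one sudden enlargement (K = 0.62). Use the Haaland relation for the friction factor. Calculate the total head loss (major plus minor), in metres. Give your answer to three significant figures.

H_L ≈ 21.5 m

V = 4Q/(πD²) = 2.776 m/s; V²/2g = 0.3928 m
Re = 9.66×10^5, ε/D = 5.52×10^-6 → f = 0.01175 (Haaland)
Major: h_f = f(L/D)·V²/2g = 0.01175·4128·0.3928 = 19.05 m
Minor: ΣK = 6.14; h_m = ΣK·V²/2g = 2.412 m
Total H_L = 19.05 + 2.412 = 21.46 m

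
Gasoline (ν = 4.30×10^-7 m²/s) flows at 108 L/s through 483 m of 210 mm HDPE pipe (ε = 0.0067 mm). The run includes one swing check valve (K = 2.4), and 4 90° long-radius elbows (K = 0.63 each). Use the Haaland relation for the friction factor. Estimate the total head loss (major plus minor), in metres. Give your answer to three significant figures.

V = 4Q/(πD²) = 3.118 m/s; V²/2g = 0.4956 m
Re = 1.52×10^6, ε/D = 3.19×10^-5 → f = 0.01159 (Haaland)
Major: h_f = f(L/D)·V²/2g = 0.01159·2300·0.4956 = 13.21 m
Minor: ΣK = 4.92; h_m = ΣK·V²/2g = 2.438 m
Total H_L = 13.21 + 2.438 = 15.65 m

H_L ≈ 15.7 m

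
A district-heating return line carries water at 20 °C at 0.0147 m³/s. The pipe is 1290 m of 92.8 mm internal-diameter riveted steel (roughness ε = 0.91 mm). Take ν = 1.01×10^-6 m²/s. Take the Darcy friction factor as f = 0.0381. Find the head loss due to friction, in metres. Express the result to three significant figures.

V = 4Q/(πD²) = 4·0.0147/(π·0.0928²) = 2.173 m/s
h_f = f(L/D)V²/(2g) = 0.03810·(1290/0.0928)·2.173²/(2·9.81) = 127.5 m

h_f ≈ 128 m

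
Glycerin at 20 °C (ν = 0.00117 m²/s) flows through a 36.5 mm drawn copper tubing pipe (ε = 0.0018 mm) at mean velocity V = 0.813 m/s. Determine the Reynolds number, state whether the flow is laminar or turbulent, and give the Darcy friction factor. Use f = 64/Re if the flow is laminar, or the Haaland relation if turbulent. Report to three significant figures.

Re ≈ 25.4; laminar; f = 64/Re ≈ 2.52

Re = VD/ν = 0.8130·0.0365/0.00117 = 25.4
Re < 2300 → laminar → f = 64/Re = 2.523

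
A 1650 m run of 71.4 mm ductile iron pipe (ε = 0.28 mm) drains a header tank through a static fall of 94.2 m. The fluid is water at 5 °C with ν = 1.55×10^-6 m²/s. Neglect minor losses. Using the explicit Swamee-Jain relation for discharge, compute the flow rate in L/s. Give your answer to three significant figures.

Q ≈ 6.57 L/s

Swamee-Jain (Type II): Q = -0.965·√(gD⁵h_f/L)·ln[ε/(3.7D) + √(3.17ν²L/(gD³h_f))]
√(gD⁵h_f/L) = √(9.81·0.0714⁵·94.2/1650) = 0.001019
ε/(3.7D) = 0.00106; √(3.17ν²L/(gD³h_f)) = 1.93×10^-4
Q = -0.965·0.001019·ln(0.001253) = 0.006574 m³/s
Check: V = 1.64 m/s, Re = 7.56×10^4, f = 0.02997, h_f = 95.1 m ≈ 94.2 m ✓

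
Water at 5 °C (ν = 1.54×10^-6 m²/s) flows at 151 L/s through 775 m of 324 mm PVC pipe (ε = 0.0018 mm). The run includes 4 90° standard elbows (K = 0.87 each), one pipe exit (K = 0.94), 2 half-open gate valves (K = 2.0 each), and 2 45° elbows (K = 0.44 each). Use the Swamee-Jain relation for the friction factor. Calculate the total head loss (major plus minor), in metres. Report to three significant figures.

V = 4Q/(πD²) = 1.831 m/s; V²/2g = 0.1710 m
Re = 3.85×10^5, ε/D = 5.56×10^-6 → f = 0.01380 (Swamee-Jain)
Major: h_f = f(L/D)·V²/2g = 0.01380·2392·0.1710 = 5.643 m
Minor: ΣK = 9.30; h_m = ΣK·V²/2g = 1.590 m
Total H_L = 5.643 + 1.590 = 7.233 m

H_L ≈ 7.23 m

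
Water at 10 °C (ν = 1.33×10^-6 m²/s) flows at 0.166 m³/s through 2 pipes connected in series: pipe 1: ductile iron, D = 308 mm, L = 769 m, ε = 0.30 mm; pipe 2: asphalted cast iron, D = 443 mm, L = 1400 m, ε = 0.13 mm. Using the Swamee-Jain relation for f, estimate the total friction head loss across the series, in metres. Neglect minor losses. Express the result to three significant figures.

H ≈ 15.9 m

Pipe 1: V = 2.228 m/s, Re = 5.16×10^5, ε/D = 9.74×10^-4, f = 0.02022, h_1 = f(L/D)V²/2g = 12.77 m
Pipe 2: V = 1.077 m/s, Re = 3.59×10^5, ε/D = 2.93×10^-4, f = 0.01675, h_2 = f(L/D)V²/2g = 3.129 m
Series → Q common, losses add: H = Σh = 15.90 m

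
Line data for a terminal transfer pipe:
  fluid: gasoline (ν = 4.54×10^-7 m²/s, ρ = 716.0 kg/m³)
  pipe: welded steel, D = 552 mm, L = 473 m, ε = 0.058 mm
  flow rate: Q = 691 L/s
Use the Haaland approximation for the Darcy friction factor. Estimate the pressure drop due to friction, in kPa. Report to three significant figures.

Δp ≈ 32.1 kPa

V = 4Q/(πD²) = 4·0.691/(π·0.552²) = 2.887 m/s
Re = VD/ν = 2.887·0.552/4.54×10^-7 = 3.51×10^6 → turbulent
ε/D = 0.058/552 = 1.05×10^-4
Haaland: f = 0.01254
h_f = f(L/D)V²/(2g) = 0.01254·(473/0.552)·2.887²/(2·9.81) = 4.566 m
Δp = ρg·h_f = 716.0·9.81·4.566 = 32.07 kPa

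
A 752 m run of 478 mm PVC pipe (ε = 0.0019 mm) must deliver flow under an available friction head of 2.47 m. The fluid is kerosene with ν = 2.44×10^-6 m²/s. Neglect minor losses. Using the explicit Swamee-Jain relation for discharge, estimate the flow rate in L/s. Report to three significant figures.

Swamee-Jain (Type II): Q = -0.965·√(gD⁵h_f/L)·ln[ε/(3.7D) + √(3.17ν²L/(gD³h_f))]
√(gD⁵h_f/L) = √(9.81·0.478⁵·2.47/752) = 0.02836
ε/(3.7D) = 1.07×10^-6; √(3.17ν²L/(gD³h_f)) = 7.32×10^-5
Q = -0.965·0.02836·ln(7.431×10^-5) = 0.2602 m³/s
Check: V = 1.45 m/s, Re = 2.84×10^5, f = 0.01457, h_f = 2.46 m ≈ 2.47 m ✓

Q ≈ 260 L/s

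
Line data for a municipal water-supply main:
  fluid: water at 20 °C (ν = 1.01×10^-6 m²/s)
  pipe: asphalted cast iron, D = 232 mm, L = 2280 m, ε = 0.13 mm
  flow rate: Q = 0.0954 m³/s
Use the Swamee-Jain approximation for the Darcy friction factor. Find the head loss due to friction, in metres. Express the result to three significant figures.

h_f ≈ 46.2 m

V = 4Q/(πD²) = 4·0.0954/(π·0.232²) = 2.257 m/s
Re = VD/ν = 2.257·0.232/1.01×10^-6 = 5.18×10^5 → turbulent
ε/D = 0.13/232 = 5.60×10^-4
Swamee-Jain: f = 0.01811
h_f = f(L/D)V²/(2g) = 0.01811·(2280/0.232)·2.257²/(2·9.81) = 46.21 m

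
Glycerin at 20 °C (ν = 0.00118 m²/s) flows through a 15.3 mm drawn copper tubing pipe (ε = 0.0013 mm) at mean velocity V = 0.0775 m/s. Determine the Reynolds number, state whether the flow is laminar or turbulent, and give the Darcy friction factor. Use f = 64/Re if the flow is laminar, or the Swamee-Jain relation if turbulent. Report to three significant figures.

Re ≈ 1.00; laminar; f = 64/Re ≈ 63.7

Re = VD/ν = 0.07750·0.0153/0.00118 = 1.00
Re < 2300 → laminar → f = 64/Re = 63.69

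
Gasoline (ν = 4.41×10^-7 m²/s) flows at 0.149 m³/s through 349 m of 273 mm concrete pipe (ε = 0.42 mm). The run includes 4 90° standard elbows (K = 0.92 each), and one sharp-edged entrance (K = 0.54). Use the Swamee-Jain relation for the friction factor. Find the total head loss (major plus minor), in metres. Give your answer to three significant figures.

V = 4Q/(πD²) = 2.545 m/s; V²/2g = 0.3303 m
Re = 1.58×10^6, ε/D = 0.00154 → f = 0.02207 (Swamee-Jain)
Major: h_f = f(L/D)·V²/2g = 0.02207·1278·0.3303 = 9.318 m
Minor: ΣK = 4.22; h_m = ΣK·V²/2g = 1.394 m
Total H_L = 9.318 + 1.394 = 10.71 m

H_L ≈ 10.7 m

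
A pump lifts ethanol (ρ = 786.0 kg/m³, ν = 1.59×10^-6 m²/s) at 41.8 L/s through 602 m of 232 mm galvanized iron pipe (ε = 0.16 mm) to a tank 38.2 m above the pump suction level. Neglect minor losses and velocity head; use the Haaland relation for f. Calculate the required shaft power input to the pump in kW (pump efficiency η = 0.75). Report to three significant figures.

P_shaft ≈ 17.5 kW

V = 4Q/(πD²) = 0.9888 m/s; Re = 1.44×10^5; ε/D = 6.90×10^-4; f = 0.02009
h_f = f(L/D)V²/2g = 2.598 m
Total head H = z + h_f = 38.2 + 2.598 = 40.80 m
P_hyd = ρgQH = 786.0·9.81·0.0418·40.80 = 13.15 kW
P_shaft = P_hyd/η = 13.15/0.75 = 17.53 kW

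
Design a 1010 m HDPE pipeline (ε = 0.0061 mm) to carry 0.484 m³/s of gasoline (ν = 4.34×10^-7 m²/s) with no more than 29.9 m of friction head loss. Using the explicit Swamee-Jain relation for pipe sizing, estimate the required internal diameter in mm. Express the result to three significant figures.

Swamee-Jain (Type III): D = 0.66·[ε^1.25·(LQ²/(gh_f))^4.75 + ν·Q^9.4·(L/(gh_f))^5.2]^0.04
LQ²/(gh_f) = 0.8066; L/(gh_f) = 3.443
Term 1 = ε^1.25·(…)^4.75 = 1.09×10^-7; Term 2 = ν·Q^9.4·(…)^5.2 = 2.93×10^-7
D = 0.66·(1.09×10^-7 + 2.93×10^-7)^0.04 = 0.3662 m = 366 mm
Check: V = 4.59 m/s, Re = 3.88×10^6, f = 0.01021, h_f = 30.3 m ≈ 29.9 m ✓

D ≈ 366 mm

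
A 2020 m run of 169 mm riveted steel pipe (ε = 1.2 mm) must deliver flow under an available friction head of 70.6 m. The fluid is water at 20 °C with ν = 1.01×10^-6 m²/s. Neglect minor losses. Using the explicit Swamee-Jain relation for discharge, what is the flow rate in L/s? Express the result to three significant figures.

Q ≈ 41.4 L/s

Swamee-Jain (Type II): Q = -0.965·√(gD⁵h_f/L)·ln[ε/(3.7D) + √(3.17ν²L/(gD³h_f))]
√(gD⁵h_f/L) = √(9.81·0.169⁵·70.6/2020) = 0.006875
ε/(3.7D) = 0.00192; √(3.17ν²L/(gD³h_f)) = 4.42×10^-5
Q = -0.965·0.006875·ln(0.001963) = 0.04135 m³/s
Check: V = 1.84 m/s, Re = 3.08×10^5, f = 0.03424, h_f = 70.9 m ≈ 70.6 m ✓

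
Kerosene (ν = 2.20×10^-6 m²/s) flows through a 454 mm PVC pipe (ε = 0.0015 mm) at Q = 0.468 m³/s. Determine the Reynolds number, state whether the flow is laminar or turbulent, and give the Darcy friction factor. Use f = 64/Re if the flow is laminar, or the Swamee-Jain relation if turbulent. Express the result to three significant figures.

Re ≈ 5.97×10^5; turbulent; f ≈ 0.0127

V = 4Q/(πD²) = 2.891 m/s
Re = VD/ν = 2.891·0.454/2.20×10^-6 = 5.97×10^5
Re > 4000 → turbulent; ε/D = 3.30×10^-6
Swamee-Jain: f = 0.01275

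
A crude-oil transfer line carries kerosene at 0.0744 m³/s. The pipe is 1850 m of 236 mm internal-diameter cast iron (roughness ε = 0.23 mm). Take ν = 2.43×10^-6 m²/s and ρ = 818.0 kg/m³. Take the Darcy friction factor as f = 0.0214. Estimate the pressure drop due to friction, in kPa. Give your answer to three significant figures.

Δp ≈ 198 kPa

V = 4Q/(πD²) = 4·0.0744/(π·0.236²) = 1.701 m/s
h_f = f(L/D)V²/(2g) = 0.02140·(1850/0.236)·1.701²/(2·9.81) = 24.73 m
Δp = ρg·h_f = 818.0·9.81·24.73 = 198.5 kPa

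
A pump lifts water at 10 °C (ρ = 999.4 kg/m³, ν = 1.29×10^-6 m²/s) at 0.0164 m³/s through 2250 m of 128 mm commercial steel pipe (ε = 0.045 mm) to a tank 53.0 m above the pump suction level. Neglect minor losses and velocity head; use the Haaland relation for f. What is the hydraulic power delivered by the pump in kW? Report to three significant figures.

V = 4Q/(πD²) = 1.274 m/s; Re = 1.26×10^5; ε/D = 3.52×10^-4; f = 0.01881
h_f = f(L/D)V²/2g = 27.37 m
Total head H = z + h_f = 53.0 + 27.37 = 80.37 m
P_hyd = ρgQH = 999.4·9.81·0.0164·80.37 = 12.92 kW

P_hyd ≈ 12.9 kW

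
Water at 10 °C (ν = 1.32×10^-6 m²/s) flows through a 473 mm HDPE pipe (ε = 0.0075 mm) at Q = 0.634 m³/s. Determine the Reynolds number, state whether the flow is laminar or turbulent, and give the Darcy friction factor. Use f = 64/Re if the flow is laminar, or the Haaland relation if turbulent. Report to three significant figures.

Re ≈ 1.29×10^6; turbulent; f ≈ 0.0115

V = 4Q/(πD²) = 3.608 m/s
Re = VD/ν = 3.608·0.473/1.32×10^-6 = 1.29×10^6
Re > 4000 → turbulent; ε/D = 1.59×10^-5
Haaland: f = 0.01145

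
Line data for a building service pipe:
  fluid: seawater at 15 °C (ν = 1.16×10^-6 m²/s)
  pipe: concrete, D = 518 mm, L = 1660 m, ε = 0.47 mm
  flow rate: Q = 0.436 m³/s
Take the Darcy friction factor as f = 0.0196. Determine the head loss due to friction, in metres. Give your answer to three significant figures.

h_f ≈ 13.7 m

V = 4Q/(πD²) = 4·0.436/(π·0.518²) = 2.069 m/s
h_f = f(L/D)V²/(2g) = 0.01960·(1660/0.518)·2.069²/(2·9.81) = 13.70 m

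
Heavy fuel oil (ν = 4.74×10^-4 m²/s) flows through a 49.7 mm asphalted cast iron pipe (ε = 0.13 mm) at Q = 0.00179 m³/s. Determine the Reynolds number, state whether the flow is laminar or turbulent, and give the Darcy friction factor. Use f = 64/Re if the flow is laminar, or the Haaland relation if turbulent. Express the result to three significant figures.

Re ≈ 96.7; laminar; f = 64/Re ≈ 0.662

V = 4Q/(πD²) = 0.9227 m/s
Re = VD/ν = 0.9227·0.0497/4.74×10^-4 = 96.7
Re < 2300 → laminar → f = 64/Re = 0.6615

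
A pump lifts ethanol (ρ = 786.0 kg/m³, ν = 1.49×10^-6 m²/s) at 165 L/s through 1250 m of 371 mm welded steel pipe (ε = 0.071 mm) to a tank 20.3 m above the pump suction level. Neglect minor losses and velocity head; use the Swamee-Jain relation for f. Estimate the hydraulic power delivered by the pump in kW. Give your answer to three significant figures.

P_hyd ≈ 33.9 kW

V = 4Q/(πD²) = 1.526 m/s; Re = 3.80×10^5; ε/D = 1.91×10^-4; f = 0.01583
h_f = f(L/D)V²/2g = 6.335 m
Total head H = z + h_f = 20.3 + 6.335 = 26.63 m
P_hyd = ρgQH = 786.0·9.81·0.165·26.63 = 33.89 kW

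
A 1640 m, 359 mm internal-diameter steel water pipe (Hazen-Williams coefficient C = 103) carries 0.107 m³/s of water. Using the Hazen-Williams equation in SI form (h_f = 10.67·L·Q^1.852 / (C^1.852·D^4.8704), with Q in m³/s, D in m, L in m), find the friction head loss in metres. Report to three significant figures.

h_f ≈ 7.67 m

h_f = 10.67·1640·0.107^1.852 / (103^1.852·0.359^4.8704) = 7.665 m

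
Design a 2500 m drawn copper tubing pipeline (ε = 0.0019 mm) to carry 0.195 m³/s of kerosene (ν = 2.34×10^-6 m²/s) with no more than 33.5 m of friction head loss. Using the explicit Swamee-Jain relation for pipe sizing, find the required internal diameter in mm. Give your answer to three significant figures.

Swamee-Jain (Type III): D = 0.66·[ε^1.25·(LQ²/(gh_f))^4.75 + ν·Q^9.4·(L/(gh_f))^5.2]^0.04
LQ²/(gh_f) = 0.2893; L/(gh_f) = 7.607
Term 1 = ε^1.25·(…)^4.75 = 1.95×10^-10; Term 2 = ν·Q^9.4·(…)^5.2 = 1.90×10^-8
D = 0.66·(1.95×10^-10 + 1.90×10^-8)^0.04 = 0.3242 m = 324 mm
Check: V = 2.36 m/s, Re = 3.27×10^5, f = 0.01422, h_f = 31.2 m ≈ 33.5 m ✓

D ≈ 324 mm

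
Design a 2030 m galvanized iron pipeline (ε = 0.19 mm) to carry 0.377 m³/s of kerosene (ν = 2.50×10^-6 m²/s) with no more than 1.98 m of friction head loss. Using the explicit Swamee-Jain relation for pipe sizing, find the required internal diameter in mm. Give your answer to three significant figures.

D ≈ 738 mm

Swamee-Jain (Type III): D = 0.66·[ε^1.25·(LQ²/(gh_f))^4.75 + ν·Q^9.4·(L/(gh_f))^5.2]^0.04
LQ²/(gh_f) = 14.85; L/(gh_f) = 104.5
Term 1 = ε^1.25·(…)^4.75 = 8.22; Term 2 = ν·Q^9.4·(…)^5.2 = 8.23
D = 0.66·(8.22 + 8.23)^0.04 = 0.7382 m = 738 mm
Check: V = 0.881 m/s, Re = 2.60×10^5, f = 0.01700, h_f = 1.85 m ≈ 1.98 m ✓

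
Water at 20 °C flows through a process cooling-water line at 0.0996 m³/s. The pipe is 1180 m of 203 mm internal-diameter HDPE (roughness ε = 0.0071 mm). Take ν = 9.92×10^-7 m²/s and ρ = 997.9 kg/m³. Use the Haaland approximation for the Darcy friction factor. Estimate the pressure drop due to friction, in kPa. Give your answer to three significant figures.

Δp ≈ 358 kPa

V = 4Q/(πD²) = 4·0.0996/(π·0.203²) = 3.077 m/s
Re = VD/ν = 3.077·0.203/9.92×10^-7 = 6.30×10^5 → turbulent
ε/D = 0.0071/203 = 3.50×10^-5
Haaland: f = 0.01303
h_f = f(L/D)V²/(2g) = 0.01303·(1180/0.203)·3.077²/(2·9.81) = 36.57 m
Δp = ρg·h_f = 997.9·9.81·36.57 = 358.0 kPa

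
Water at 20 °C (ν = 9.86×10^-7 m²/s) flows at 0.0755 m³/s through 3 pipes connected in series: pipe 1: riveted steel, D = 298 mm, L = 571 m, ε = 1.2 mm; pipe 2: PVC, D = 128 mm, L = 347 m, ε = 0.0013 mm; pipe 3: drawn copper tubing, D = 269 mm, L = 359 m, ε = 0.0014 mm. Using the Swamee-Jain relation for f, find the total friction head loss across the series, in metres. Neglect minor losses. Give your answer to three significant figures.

Pipe 1: V = 1.082 m/s, Re = 3.27×10^5, ε/D = 0.00403, f = 0.02894, h_1 = f(L/D)V²/2g = 3.312 m
Pipe 2: V = 5.867 m/s, Re = 7.62×10^5, ε/D = 1.02×10^-5, f = 0.01237, h_2 = f(L/D)V²/2g = 58.84 m
Pipe 3: V = 1.328 m/s, Re = 3.62×10^5, ε/D = 5.20×10^-6, f = 0.01395, h_3 = f(L/D)V²/2g = 1.674 m
Series → Q common, losses add: H = Σh = 63.82 m

H ≈ 63.8 m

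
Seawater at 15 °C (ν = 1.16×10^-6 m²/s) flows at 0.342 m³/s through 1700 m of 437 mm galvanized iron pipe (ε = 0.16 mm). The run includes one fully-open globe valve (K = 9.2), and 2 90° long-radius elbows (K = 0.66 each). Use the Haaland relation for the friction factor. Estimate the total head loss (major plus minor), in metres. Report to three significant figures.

H_L ≈ 19.5 m

V = 4Q/(πD²) = 2.280 m/s; V²/2g = 0.2650 m
Re = 8.59×10^5, ε/D = 3.66×10^-4 → f = 0.01626 (Haaland)
Major: h_f = f(L/D)·V²/2g = 0.01626·3890·0.2650 = 16.76 m
Minor: ΣK = 10.5; h_m = ΣK·V²/2g = 2.788 m
Total H_L = 16.76 + 2.788 = 19.55 m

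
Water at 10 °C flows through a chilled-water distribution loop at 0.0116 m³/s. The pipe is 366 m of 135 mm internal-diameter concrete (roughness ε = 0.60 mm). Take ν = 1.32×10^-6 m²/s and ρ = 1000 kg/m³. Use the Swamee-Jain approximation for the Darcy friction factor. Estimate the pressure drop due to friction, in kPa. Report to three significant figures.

V = 4Q/(πD²) = 4·0.0116/(π·0.135²) = 0.8104 m/s
Re = VD/ν = 0.8104·0.135/1.32×10^-6 = 8.29×10^4 → turbulent
ε/D = 0.60/135 = 0.00444
Swamee-Jain: f = 0.03080
h_f = f(L/D)V²/(2g) = 0.03080·(366/0.135)·0.8104²/(2·9.81) = 2.795 m
Δp = ρg·h_f = 1000·9.81·2.795 = 27.42 kPa

Δp ≈ 27.4 kPa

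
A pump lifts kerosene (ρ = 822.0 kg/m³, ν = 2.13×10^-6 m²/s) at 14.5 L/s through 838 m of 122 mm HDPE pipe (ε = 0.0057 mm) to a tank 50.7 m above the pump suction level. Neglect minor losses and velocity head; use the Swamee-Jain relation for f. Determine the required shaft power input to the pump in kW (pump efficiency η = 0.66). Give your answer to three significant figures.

P_shaft ≈ 10.8 kW

V = 4Q/(πD²) = 1.240 m/s; Re = 7.10×10^4; ε/D = 4.67×10^-5; f = 0.01944
h_f = f(L/D)V²/2g = 10.47 m
Total head H = z + h_f = 50.7 + 10.47 = 61.17 m
P_hyd = ρgQH = 822.0·9.81·0.0145·61.17 = 7.153 kW
P_shaft = P_hyd/η = 7.153/0.66 = 10.84 kW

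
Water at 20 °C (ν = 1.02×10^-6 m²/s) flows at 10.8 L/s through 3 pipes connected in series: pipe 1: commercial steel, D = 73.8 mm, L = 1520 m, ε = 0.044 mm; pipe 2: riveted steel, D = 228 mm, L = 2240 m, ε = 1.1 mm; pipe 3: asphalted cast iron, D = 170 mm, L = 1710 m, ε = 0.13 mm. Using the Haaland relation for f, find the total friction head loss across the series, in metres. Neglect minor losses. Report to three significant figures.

H ≈ 133 m

Pipe 1: V = 2.525 m/s, Re = 1.83×10^5, ε/D = 5.96×10^-4, f = 0.01927, h_1 = f(L/D)V²/2g = 128.9 m
Pipe 2: V = 0.2645 m/s, Re = 5.91×10^4, ε/D = 0.00482, f = 0.03154, h_2 = f(L/D)V²/2g = 1.105 m
Pipe 3: V = 0.4758 m/s, Re = 7.93×10^4, ε/D = 7.65×10^-4, f = 0.02167, h_3 = f(L/D)V²/2g = 2.515 m
Series → Q common, losses add: H = Σh = 132.5 m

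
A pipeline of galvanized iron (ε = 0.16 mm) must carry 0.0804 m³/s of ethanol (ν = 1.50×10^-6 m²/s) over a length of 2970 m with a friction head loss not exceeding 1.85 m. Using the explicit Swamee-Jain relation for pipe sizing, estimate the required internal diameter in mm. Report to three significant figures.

Swamee-Jain (Type III): D = 0.66·[ε^1.25·(LQ²/(gh_f))^4.75 + ν·Q^9.4·(L/(gh_f))^5.2]^0.04
LQ²/(gh_f) = 1.058; L/(gh_f) = 163.6
Term 1 = ε^1.25·(…)^4.75 = 2.35×10^-5; Term 2 = ν·Q^9.4·(…)^5.2 = 2.50×10^-5
D = 0.66·(2.35×10^-5 + 2.50×10^-5)^0.04 = 0.4436 m = 444 mm
Check: V = 0.520 m/s, Re = 1.54×10^5, f = 0.01870, h_f = 1.73 m ≈ 1.85 m ✓

D ≈ 444 mm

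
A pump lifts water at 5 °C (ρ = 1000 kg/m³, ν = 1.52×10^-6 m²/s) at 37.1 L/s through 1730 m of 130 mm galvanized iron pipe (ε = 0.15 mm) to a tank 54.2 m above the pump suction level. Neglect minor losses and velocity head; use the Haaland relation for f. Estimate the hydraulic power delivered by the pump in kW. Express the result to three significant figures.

P_hyd ≈ 60.9 kW

V = 4Q/(πD²) = 2.795 m/s; Re = 2.39×10^5; ε/D = 0.00115; f = 0.02133
h_f = f(L/D)V²/2g = 113.0 m
Total head H = z + h_f = 54.2 + 113.0 = 167.2 m
P_hyd = ρgQH = 1000·9.81·0.0371·167.2 = 60.87 kW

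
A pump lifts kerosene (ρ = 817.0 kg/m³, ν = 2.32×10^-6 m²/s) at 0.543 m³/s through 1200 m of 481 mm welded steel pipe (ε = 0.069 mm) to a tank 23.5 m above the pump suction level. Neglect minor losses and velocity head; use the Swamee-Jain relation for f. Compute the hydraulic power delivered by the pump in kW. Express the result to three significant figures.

P_hyd ≈ 175 kW

V = 4Q/(πD²) = 2.988 m/s; Re = 6.20×10^5; ε/D = 1.43×10^-4; f = 0.01465
h_f = f(L/D)V²/2g = 16.63 m
Total head H = z + h_f = 23.5 + 16.63 = 40.13 m
P_hyd = ρgQH = 817.0·9.81·0.543·40.13 = 174.7 kW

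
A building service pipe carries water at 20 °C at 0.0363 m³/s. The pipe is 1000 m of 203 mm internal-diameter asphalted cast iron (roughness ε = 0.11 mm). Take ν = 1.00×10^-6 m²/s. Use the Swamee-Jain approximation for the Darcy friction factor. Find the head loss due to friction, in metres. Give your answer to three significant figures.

h_f ≈ 5.98 m

V = 4Q/(πD²) = 4·0.0363/(π·0.203²) = 1.122 m/s
Re = VD/ν = 1.122·0.203/1.00×10^-6 = 2.28×10^5 → turbulent
ε/D = 0.11/203 = 5.42×10^-4
Swamee-Jain: f = 0.01895
h_f = f(L/D)V²/(2g) = 0.01895·(1000/0.203)·1.122²/(2·9.81) = 5.983 m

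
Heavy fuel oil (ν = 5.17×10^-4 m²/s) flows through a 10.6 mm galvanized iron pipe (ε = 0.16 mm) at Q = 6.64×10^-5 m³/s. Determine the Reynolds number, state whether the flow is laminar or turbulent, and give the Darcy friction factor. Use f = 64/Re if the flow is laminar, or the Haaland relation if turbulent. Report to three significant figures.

V = 4Q/(πD²) = 0.7524 m/s
Re = VD/ν = 0.7524·0.0106/5.17×10^-4 = 15.4
Re < 2300 → laminar → f = 64/Re = 4.149

Re ≈ 15.4; laminar; f = 64/Re ≈ 4.15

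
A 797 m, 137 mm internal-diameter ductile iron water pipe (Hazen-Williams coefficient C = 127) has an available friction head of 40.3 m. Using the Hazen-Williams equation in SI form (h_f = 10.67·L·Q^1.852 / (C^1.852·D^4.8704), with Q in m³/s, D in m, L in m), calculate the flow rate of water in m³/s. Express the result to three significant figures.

Rearranging: Q = [h_f·C^1.852·D^4.8704 / (10.67·L)]^(1/1.852)
Q = [40.3·127^1.852·0.137^4.8704 / (10.67·797)]^0.540 = 0.03789 m³/s

Q ≈ 0.0379 m³/s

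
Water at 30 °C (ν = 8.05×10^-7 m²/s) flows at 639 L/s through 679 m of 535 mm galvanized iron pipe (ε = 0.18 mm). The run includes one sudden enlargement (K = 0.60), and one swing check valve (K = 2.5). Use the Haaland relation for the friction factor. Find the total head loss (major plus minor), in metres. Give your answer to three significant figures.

V = 4Q/(πD²) = 2.843 m/s; V²/2g = 0.4118 m
Re = 1.89×10^6, ε/D = 3.36×10^-4 → f = 0.01566 (Haaland)
Major: h_f = f(L/D)·V²/2g = 0.01566·1269·0.4118 = 8.184 m
Minor: ΣK = 3.10; h_m = ΣK·V²/2g = 1.277 m
Total H_L = 8.184 + 1.277 = 9.460 m

H_L ≈ 9.46 m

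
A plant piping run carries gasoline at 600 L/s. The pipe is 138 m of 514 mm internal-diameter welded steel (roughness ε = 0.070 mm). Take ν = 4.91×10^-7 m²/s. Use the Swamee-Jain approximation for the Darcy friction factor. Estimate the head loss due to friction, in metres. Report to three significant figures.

h_f ≈ 1.52 m

V = 4Q/(πD²) = 4·0.600/(π·0.514²) = 2.892 m/s
Re = VD/ν = 2.892·0.514/4.91×10^-7 = 3.03×10^6 → turbulent
ε/D = 0.070/514 = 1.36×10^-4
Swamee-Jain: f = 0.01325
h_f = f(L/D)V²/(2g) = 0.01325·(138/0.514)·2.892²/(2·9.81) = 1.515 m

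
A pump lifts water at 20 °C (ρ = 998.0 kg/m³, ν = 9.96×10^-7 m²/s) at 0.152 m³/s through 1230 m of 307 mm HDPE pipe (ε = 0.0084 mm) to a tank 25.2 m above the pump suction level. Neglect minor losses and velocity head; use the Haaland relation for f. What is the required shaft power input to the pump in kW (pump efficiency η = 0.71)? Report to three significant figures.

V = 4Q/(πD²) = 2.053 m/s; Re = 6.33×10^5; ε/D = 2.74×10^-5; f = 0.01291
h_f = f(L/D)V²/2g = 11.12 m
Total head H = z + h_f = 25.2 + 11.12 = 36.32 m
P_hyd = ρgQH = 998.0·9.81·0.152·36.32 = 54.05 kW
P_shaft = P_hyd/η = 54.05/0.71 = 76.12 kW

P_shaft ≈ 76.1 kW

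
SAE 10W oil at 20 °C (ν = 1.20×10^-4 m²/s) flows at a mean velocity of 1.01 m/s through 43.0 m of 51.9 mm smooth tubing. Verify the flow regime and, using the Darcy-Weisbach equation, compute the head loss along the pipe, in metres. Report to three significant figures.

Re = VD/ν = 1.01·0.05190/1.20×10^-4 = 437 → laminar (Re < 2300)
f = 64/Re = 0.1465
h_f = f(L/D)V²/(2g) = 0.1465·(43.0/0.05190)·1.01²/(2·9.81) = 6.311 m

h_f ≈ 6.31 m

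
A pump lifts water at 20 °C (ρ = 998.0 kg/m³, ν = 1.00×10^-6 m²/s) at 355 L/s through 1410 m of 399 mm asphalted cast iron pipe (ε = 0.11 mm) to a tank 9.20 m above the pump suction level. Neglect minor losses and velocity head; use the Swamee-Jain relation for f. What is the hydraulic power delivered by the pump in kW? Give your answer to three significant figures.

P_hyd ≈ 110 kW

V = 4Q/(πD²) = 2.839 m/s; Re = 1.13×10^6; ε/D = 2.76×10^-4; f = 0.01545
h_f = f(L/D)V²/2g = 22.43 m
Total head H = z + h_f = 9.20 + 22.43 = 31.63 m
P_hyd = ρgQH = 998.0·9.81·0.355·31.63 = 109.9 kW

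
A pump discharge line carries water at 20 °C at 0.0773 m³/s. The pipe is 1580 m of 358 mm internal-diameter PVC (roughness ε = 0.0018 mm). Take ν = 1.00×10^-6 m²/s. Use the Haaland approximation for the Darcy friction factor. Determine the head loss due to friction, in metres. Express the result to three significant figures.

h_f ≈ 1.94 m

V = 4Q/(πD²) = 4·0.0773/(π·0.358²) = 0.7679 m/s
Re = VD/ν = 0.7679·0.358/1.00×10^-6 = 2.75×10^5 → turbulent
ε/D = 0.0018/358 = 5.03×10^-6
Haaland: f = 0.01462
h_f = f(L/D)V²/(2g) = 0.01462·(1580/0.358)·0.7679²/(2·9.81) = 1.939 m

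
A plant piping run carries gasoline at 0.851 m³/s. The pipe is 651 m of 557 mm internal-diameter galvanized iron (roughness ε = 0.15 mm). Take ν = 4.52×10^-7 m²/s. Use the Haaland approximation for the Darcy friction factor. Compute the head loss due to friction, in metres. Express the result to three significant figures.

h_f ≈ 10.8 m

V = 4Q/(πD²) = 4·0.851/(π·0.557²) = 3.492 m/s
Re = VD/ν = 3.492·0.557/4.52×10^-7 = 4.30×10^6 → turbulent
ε/D = 0.15/557 = 2.69×10^-4
Haaland: f = 0.01480
h_f = f(L/D)V²/(2g) = 0.01480·(651/0.557)·3.492²/(2·9.81) = 10.75 m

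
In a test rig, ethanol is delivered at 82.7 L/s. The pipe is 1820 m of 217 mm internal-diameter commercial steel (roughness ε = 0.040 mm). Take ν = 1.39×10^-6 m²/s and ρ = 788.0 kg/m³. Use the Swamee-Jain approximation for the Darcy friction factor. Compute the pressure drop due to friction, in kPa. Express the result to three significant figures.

Δp ≈ 263 kPa

V = 4Q/(πD²) = 4·0.0827/(π·0.217²) = 2.236 m/s
Re = VD/ν = 2.236·0.217/1.39×10^-6 = 3.49×10^5 → turbulent
ε/D = 0.040/217 = 1.84×10^-4
Swamee-Jain: f = 0.01591
h_f = f(L/D)V²/(2g) = 0.01591·(1820/0.217)·2.236²/(2·9.81) = 34.01 m
Δp = ρg·h_f = 788.0·9.81·34.01 = 262.9 kPa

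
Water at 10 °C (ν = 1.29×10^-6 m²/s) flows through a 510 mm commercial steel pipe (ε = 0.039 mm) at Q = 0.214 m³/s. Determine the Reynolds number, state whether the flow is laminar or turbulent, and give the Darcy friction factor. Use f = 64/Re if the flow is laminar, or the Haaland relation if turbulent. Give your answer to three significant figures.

V = 4Q/(πD²) = 1.048 m/s
Re = VD/ν = 1.048·0.510/1.29×10^-6 = 4.14×10^5
Re > 4000 → turbulent; ε/D = 7.65×10^-5
Haaland: f = 0.01434

Re ≈ 4.14×10^5; turbulent; f ≈ 0.0143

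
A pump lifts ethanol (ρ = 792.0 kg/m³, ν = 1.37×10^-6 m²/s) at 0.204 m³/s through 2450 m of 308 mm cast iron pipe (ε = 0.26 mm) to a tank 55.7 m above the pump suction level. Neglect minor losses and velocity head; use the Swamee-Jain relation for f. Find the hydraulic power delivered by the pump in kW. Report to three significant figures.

V = 4Q/(πD²) = 2.738 m/s; Re = 6.16×10^5; ε/D = 8.44×10^-4; f = 0.01952
h_f = f(L/D)V²/2g = 59.31 m
Total head H = z + h_f = 55.7 + 59.31 = 115.0 m
P_hyd = ρgQH = 792.0·9.81·0.204·115.0 = 182.3 kW

P_hyd ≈ 182 kW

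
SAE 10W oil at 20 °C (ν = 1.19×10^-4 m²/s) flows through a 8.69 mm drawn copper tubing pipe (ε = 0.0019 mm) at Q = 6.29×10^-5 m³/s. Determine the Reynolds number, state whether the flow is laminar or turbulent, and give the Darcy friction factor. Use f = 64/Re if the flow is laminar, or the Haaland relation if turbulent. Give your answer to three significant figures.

Re ≈ 77.4; laminar; f = 64/Re ≈ 0.826

V = 4Q/(πD²) = 1.061 m/s
Re = VD/ν = 1.061·0.00869/1.19×10^-4 = 77.4
Re < 2300 → laminar → f = 64/Re = 0.8264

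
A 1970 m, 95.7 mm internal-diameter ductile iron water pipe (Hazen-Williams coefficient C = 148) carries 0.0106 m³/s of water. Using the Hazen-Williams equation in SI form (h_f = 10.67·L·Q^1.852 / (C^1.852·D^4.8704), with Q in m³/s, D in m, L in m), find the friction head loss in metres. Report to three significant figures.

h_f = 10.67·1970·0.0106^1.852 / (148^1.852·0.0957^4.8704) = 40.69 m

h_f ≈ 40.7 m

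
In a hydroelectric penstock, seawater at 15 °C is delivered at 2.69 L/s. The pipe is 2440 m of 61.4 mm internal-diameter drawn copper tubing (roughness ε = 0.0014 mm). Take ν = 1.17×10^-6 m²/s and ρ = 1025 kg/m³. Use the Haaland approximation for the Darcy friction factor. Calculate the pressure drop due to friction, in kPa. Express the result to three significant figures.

Δp ≈ 353 kPa

V = 4Q/(πD²) = 4·0.00269/(π·0.0614²) = 0.9085 m/s
Re = VD/ν = 0.9085·0.0614/1.17×10^-6 = 4.77×10^4 → turbulent
ε/D = 0.0014/61.4 = 2.28×10^-5
Haaland: f = 0.02099
h_f = f(L/D)V²/(2g) = 0.02099·(2440/0.0614)·0.9085²/(2·9.81) = 35.09 m
Δp = ρg·h_f = 1025·9.81·35.09 = 352.9 kPa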